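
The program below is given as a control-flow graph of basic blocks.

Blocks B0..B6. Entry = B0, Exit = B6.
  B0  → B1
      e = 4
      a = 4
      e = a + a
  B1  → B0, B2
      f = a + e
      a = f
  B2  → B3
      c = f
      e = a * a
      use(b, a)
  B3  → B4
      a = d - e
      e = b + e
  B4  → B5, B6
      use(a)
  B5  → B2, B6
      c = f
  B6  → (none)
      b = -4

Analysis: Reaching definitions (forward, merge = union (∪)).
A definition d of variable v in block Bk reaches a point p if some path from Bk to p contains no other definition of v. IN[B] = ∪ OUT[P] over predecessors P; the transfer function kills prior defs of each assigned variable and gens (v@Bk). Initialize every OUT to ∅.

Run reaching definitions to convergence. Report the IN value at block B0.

Answer: {a@B1, e@B0, f@B1}

Trace:
Converged values:
  B0: | IN={a@B1, e@B0, f@B1} | OUT={a@B0, e@B0, f@B1}
  B1: | IN={a@B0, e@B0, f@B1} | OUT={a@B1, e@B0, f@B1}
  B2: | IN={a@B1, a@B3, c@B5, e@B0, e@B3, f@B1} | OUT={a@B1, a@B3, c@B2, e@B2, f@B1}
  B3: | IN={a@B1, a@B3, c@B2, e@B2, f@B1} | OUT={a@B3, c@B2, e@B3, f@B1}
  B4: | IN={a@B3, c@B2, e@B3, f@B1} | OUT={a@B3, c@B2, e@B3, f@B1}
  B5: | IN={a@B3, c@B2, e@B3, f@B1} | OUT={a@B3, c@B5, e@B3, f@B1}
  B6: | IN={a@B3, c@B2, c@B5, e@B3, f@B1} | OUT={a@B3, b@B6, c@B2, c@B5, e@B3, f@B1}

Merge at B0 (entry node, so the boundary value {} is joined with the incoming edge(s)): IN[B0] = {} ⊔ OUT[B1] = {a@B1, e@B0, f@B1}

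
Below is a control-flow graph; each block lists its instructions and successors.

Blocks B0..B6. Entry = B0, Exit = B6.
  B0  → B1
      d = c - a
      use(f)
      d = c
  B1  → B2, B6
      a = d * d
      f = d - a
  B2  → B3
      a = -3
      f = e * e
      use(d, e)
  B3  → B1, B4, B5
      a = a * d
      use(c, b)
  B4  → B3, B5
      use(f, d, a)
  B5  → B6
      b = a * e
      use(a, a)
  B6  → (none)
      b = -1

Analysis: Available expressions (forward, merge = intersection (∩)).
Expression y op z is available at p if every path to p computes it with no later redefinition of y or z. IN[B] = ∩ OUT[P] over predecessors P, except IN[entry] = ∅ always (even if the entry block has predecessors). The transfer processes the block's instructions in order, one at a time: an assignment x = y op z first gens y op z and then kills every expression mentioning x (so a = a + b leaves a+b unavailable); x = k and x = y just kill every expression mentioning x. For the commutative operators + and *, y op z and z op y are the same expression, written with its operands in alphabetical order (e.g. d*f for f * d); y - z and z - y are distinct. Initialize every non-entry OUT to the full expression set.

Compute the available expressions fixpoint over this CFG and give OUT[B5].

Answer: {a*e, d*d, e*e}

Derivation:
Converged values:
  B0: | IN={} | OUT={c-a}
  B1: | IN={} | OUT={d*d, d-a}
  B2: | IN={d*d, d-a} | OUT={d*d, e*e}
  B3: | IN={d*d, e*e} | OUT={d*d, e*e}
  B4: | IN={d*d, e*e} | OUT={d*d, e*e}
  B5: | IN={d*d, e*e} | OUT={a*e, d*d, e*e}
  B6: | IN={d*d} | OUT={d*d}

Merge at B5: IN[B5] = OUT[B3] ∩ OUT[B4] = {d*d, e*e}
Applying B5's transfer function to that IN value gives OUT[B5] (row B5 above).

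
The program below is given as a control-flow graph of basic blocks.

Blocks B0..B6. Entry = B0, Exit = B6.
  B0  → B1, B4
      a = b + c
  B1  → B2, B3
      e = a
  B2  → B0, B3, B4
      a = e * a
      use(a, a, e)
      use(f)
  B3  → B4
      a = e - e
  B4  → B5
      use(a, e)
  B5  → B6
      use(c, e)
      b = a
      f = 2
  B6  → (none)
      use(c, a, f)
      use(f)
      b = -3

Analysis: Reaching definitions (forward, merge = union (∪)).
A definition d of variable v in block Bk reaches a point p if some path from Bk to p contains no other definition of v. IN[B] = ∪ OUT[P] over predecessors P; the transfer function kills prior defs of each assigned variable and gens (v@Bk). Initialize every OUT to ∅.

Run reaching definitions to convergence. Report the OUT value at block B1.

Answer: {a@B0, e@B1}

Derivation:
Fixpoint table:
  B0: | IN={a@B2, e@B1} | OUT={a@B0, e@B1}
  B1: | IN={a@B0, e@B1} | OUT={a@B0, e@B1}
  B2: | IN={a@B0, e@B1} | OUT={a@B2, e@B1}
  B3: | IN={a@B0, a@B2, e@B1} | OUT={a@B3, e@B1}
  B4: | IN={a@B0, a@B2, a@B3, e@B1} | OUT={a@B0, a@B2, a@B3, e@B1}
  B5: | IN={a@B0, a@B2, a@B3, e@B1} | OUT={a@B0, a@B2, a@B3, b@B5, e@B1, f@B5}
  B6: | IN={a@B0, a@B2, a@B3, b@B5, e@B1, f@B5} | OUT={a@B0, a@B2, a@B3, b@B6, e@B1, f@B5}

Merge at B1: IN[B1] = OUT[B0] = {a@B0, e@B1}
Applying B1's transfer function to that IN value gives OUT[B1] (row B1 above).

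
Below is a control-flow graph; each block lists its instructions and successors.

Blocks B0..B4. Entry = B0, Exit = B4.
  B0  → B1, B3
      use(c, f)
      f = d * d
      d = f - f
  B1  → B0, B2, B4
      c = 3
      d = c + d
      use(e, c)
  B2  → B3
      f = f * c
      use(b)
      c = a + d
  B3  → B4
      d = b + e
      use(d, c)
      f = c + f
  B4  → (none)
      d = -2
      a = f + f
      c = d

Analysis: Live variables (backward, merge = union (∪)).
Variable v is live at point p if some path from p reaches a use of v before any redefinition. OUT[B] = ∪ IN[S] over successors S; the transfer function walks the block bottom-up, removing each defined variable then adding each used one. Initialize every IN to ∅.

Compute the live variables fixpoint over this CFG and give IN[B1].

Answer: {a, b, d, e, f}

Working:
Fixpoint table:
  B0:   IN={a, b, c, d, e, f}   OUT={a, b, c, d, e, f}
  B1:   IN={a, b, d, e, f}   OUT={a, b, c, d, e, f}
  B2:   IN={a, b, c, d, e, f}   OUT={b, c, e, f}
  B3:   IN={b, c, e, f}   OUT={f}
  B4:   IN={f}   OUT={}

Merge at B1: OUT[B1] = IN[B0] ⊔ IN[B2] ⊔ IN[B4] = {a, b, c, d, e, f}
Applying B1's transfer function to that OUT value gives IN[B1] (row B1 above).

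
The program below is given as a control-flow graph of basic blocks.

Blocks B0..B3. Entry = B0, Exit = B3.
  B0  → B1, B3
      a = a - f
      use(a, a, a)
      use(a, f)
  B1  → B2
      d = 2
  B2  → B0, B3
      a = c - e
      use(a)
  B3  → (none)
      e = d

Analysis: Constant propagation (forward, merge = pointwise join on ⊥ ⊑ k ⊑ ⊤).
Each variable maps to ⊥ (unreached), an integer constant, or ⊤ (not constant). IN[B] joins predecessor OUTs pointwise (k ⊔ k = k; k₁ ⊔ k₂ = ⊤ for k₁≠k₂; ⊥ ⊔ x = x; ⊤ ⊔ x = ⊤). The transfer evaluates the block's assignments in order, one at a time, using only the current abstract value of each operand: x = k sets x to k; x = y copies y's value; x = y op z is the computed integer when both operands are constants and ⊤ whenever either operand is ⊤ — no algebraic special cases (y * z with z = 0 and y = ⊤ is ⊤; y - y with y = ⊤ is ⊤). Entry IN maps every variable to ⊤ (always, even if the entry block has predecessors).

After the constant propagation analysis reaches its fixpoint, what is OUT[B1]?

Answer: {a: ⊤, b: ⊤, c: ⊤, d: 2, e: ⊤, f: ⊤}

Derivation:
Fixpoint table:
  B0:  IN=(all ⊤)  OUT=(all ⊤)
  B1:  IN=(all ⊤)  OUT={d:2; rest ⊤}
  B2:  IN={d:2; rest ⊤}  OUT={d:2; rest ⊤}
  B3:  IN=(all ⊤)  OUT=(all ⊤)

Merge at B1: IN[B1] = OUT[B0] = {a: ⊤, b: ⊤, c: ⊤, d: ⊤, e: ⊤, f: ⊤}
Applying B1's transfer function to that IN value gives OUT[B1] (row B1 above).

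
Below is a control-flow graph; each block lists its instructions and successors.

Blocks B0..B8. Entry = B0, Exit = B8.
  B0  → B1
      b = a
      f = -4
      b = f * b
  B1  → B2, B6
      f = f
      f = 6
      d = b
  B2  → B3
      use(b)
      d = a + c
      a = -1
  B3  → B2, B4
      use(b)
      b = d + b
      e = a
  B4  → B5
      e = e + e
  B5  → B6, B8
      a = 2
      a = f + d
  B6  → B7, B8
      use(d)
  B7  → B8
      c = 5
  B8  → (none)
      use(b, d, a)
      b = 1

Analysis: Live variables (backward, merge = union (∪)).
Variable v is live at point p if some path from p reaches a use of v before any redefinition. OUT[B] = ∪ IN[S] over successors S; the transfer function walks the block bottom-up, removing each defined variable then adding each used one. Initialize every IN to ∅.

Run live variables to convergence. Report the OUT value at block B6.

Per-block solution:
  B0:   IN={a, c}   OUT={a, b, c, f}
  B1:   IN={a, b, c, f}   OUT={a, b, c, d, f}
  B2:   IN={a, b, c, f}   OUT={a, b, c, d, f}
  B3:   IN={a, b, c, d, f}   OUT={a, b, c, d, e, f}
  B4:   IN={b, d, e, f}   OUT={b, d, f}
  B5:   IN={b, d, f}   OUT={a, b, d}
  B6:   IN={a, b, d}   OUT={a, b, d}
  B7:   IN={a, b, d}   OUT={a, b, d}
  B8:   IN={a, b, d}   OUT={}

Merge at B6: OUT[B6] = IN[B7] ⊔ IN[B8] = {a, b, d}

Answer: {a, b, d}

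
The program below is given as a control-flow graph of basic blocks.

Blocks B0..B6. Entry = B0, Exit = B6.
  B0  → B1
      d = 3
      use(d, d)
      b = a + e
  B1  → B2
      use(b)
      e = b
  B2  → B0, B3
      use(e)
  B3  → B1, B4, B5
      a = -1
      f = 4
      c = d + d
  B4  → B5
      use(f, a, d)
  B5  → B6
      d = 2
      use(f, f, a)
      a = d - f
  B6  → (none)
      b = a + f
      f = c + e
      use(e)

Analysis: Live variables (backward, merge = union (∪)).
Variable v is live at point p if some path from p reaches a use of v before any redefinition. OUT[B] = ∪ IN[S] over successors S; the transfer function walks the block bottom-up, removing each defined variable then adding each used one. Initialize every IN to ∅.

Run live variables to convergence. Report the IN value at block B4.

Answer: {a, c, d, e, f}

Working:
Converged values:
  B0: | IN={a, e} | OUT={a, b, d}
  B1: | IN={a, b, d} | OUT={a, b, d, e}
  B2: | IN={a, b, d, e} | OUT={a, b, d, e}
  B3: | IN={b, d, e} | OUT={a, b, c, d, e, f}
  B4: | IN={a, c, d, e, f} | OUT={a, c, e, f}
  B5: | IN={a, c, e, f} | OUT={a, c, e, f}
  B6: | IN={a, c, e, f} | OUT={}

Merge at B4: OUT[B4] = IN[B5] = {a, c, e, f}
Applying B4's transfer function to that OUT value gives IN[B4] (row B4 above).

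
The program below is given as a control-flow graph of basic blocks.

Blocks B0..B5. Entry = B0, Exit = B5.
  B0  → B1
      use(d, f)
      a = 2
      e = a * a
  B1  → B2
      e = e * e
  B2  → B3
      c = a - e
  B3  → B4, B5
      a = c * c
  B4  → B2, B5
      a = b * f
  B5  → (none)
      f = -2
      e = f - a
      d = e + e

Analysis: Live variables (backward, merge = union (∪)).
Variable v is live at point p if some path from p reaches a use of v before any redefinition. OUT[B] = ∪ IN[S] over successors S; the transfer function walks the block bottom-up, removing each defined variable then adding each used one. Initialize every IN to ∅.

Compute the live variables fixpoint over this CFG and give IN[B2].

Answer: {a, b, e, f}

Derivation:
Per-block solution:
  B0: | IN={b, d, f} | OUT={a, b, e, f}
  B1: | IN={a, b, e, f} | OUT={a, b, e, f}
  B2: | IN={a, b, e, f} | OUT={b, c, e, f}
  B3: | IN={b, c, e, f} | OUT={a, b, e, f}
  B4: | IN={b, e, f} | OUT={a, b, e, f}
  B5: | IN={a} | OUT={}

Merge at B2: OUT[B2] = IN[B3] = {b, c, e, f}
Applying B2's transfer function to that OUT value gives IN[B2] (row B2 above).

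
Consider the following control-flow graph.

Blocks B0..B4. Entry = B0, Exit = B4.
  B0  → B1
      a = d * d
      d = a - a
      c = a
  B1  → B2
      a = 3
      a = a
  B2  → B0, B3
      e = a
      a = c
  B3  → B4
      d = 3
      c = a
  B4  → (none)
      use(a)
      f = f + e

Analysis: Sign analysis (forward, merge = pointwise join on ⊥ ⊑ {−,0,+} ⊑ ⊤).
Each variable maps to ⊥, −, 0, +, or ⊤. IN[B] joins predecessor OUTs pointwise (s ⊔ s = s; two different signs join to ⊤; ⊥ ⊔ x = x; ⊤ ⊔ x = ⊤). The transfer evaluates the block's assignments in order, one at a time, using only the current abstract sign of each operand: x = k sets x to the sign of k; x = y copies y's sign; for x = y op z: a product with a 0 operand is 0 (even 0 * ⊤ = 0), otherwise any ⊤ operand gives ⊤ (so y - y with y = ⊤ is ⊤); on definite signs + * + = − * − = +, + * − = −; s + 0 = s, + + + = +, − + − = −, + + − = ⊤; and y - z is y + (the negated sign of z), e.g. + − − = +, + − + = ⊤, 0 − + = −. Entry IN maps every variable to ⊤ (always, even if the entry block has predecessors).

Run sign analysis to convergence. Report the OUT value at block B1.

Fixpoint table:
  B0:  IN=(all ⊤)  OUT=(all ⊤)
  B1:  IN=(all ⊤)  OUT={a:+; rest ⊤}
  B2:  IN={a:+; rest ⊤}  OUT={e:+; rest ⊤}
  B3:  IN={e:+; rest ⊤}  OUT={d:+, e:+; rest ⊤}
  B4:  IN={d:+, e:+; rest ⊤}  OUT={d:+, e:+; rest ⊤}

Merge at B1: IN[B1] = OUT[B0] = {a: ⊤, b: ⊤, c: ⊤, d: ⊤, e: ⊤, f: ⊤}
Applying B1's transfer function to that IN value gives OUT[B1] (row B1 above).

Answer: {a: +, b: ⊤, c: ⊤, d: ⊤, e: ⊤, f: ⊤}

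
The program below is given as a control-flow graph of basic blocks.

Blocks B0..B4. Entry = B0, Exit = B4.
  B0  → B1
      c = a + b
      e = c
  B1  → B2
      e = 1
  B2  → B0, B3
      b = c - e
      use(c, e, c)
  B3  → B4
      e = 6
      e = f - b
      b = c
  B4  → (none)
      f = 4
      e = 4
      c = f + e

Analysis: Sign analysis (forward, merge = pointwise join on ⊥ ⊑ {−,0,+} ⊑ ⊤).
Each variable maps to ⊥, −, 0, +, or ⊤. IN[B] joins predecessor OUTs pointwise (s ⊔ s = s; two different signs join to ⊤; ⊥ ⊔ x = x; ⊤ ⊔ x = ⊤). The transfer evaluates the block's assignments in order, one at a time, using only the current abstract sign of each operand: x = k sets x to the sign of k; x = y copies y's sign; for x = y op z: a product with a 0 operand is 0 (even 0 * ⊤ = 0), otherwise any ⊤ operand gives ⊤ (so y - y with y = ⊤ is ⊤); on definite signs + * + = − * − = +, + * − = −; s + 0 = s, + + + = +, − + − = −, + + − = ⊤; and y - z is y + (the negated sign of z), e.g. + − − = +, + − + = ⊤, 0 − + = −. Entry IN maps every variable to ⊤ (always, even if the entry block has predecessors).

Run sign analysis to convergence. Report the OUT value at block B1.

Answer: {a: ⊤, b: ⊤, c: ⊤, d: ⊤, e: +, f: ⊤}

Trace:
Converged values:
  B0:  IN=(all ⊤)  OUT=(all ⊤)
  B1:  IN=(all ⊤)  OUT={e:+; rest ⊤}
  B2:  IN={e:+; rest ⊤}  OUT={e:+; rest ⊤}
  B3:  IN={e:+; rest ⊤}  OUT=(all ⊤)
  B4:  IN=(all ⊤)  OUT={c:+, e:+, f:+; rest ⊤}

Merge at B1: IN[B1] = OUT[B0] = {a: ⊤, b: ⊤, c: ⊤, d: ⊤, e: ⊤, f: ⊤}
Applying B1's transfer function to that IN value gives OUT[B1] (row B1 above).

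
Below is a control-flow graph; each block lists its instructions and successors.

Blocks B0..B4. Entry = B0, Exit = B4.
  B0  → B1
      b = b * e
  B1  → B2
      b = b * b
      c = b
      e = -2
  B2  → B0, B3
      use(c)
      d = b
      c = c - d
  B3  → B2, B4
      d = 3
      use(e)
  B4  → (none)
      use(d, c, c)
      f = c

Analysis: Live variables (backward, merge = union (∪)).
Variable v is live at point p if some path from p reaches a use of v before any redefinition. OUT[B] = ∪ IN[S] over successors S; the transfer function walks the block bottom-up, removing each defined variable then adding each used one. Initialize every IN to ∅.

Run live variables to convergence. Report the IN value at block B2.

Answer: {b, c, e}

Working:
Fixpoint table:
  B0:   IN={b, e}   OUT={b}
  B1:   IN={b}   OUT={b, c, e}
  B2:   IN={b, c, e}   OUT={b, c, e}
  B3:   IN={b, c, e}   OUT={b, c, d, e}
  B4:   IN={c, d}   OUT={}

Merge at B2: OUT[B2] = IN[B0] ⊔ IN[B3] = {b, c, e}
Applying B2's transfer function to that OUT value gives IN[B2] (row B2 above).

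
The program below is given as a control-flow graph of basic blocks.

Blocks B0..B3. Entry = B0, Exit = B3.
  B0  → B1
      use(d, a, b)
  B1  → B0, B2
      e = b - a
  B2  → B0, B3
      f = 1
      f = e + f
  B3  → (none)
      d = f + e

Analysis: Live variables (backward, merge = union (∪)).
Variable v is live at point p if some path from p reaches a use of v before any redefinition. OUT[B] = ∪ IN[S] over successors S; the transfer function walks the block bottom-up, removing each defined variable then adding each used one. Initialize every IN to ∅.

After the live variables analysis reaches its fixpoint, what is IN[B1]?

Answer: {a, b, d}

Working:
Fixpoint table:
  B0:   IN={a, b, d}   OUT={a, b, d}
  B1:   IN={a, b, d}   OUT={a, b, d, e}
  B2:   IN={a, b, d, e}   OUT={a, b, d, e, f}
  B3:   IN={e, f}   OUT={}

Merge at B1: OUT[B1] = IN[B0] ⊔ IN[B2] = {a, b, d, e}
Applying B1's transfer function to that OUT value gives IN[B1] (row B1 above).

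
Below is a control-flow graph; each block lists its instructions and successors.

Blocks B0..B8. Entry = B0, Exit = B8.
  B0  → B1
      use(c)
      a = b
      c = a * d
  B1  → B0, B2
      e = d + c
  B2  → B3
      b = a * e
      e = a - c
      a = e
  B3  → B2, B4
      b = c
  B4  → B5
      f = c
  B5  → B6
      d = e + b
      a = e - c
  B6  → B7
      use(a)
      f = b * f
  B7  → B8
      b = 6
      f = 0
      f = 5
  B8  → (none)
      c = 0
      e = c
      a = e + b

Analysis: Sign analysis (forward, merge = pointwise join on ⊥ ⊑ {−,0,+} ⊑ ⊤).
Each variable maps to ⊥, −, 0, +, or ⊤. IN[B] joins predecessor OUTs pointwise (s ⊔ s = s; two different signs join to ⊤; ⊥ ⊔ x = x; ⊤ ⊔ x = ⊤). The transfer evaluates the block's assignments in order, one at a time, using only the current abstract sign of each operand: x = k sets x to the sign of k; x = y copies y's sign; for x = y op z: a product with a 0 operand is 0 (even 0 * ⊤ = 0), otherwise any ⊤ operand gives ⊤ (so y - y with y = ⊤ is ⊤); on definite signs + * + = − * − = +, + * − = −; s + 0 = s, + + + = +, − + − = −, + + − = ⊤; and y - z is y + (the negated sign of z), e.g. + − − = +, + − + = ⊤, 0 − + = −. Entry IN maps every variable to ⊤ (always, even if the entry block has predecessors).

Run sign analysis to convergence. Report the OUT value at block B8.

Converged values:
  B0:  IN=(all ⊤)  OUT=(all ⊤)
  B1:  IN=(all ⊤)  OUT=(all ⊤)
  B2:  IN=(all ⊤)  OUT=(all ⊤)
  B3:  IN=(all ⊤)  OUT=(all ⊤)
  B4:  IN=(all ⊤)  OUT=(all ⊤)
  B5:  IN=(all ⊤)  OUT=(all ⊤)
  B6:  IN=(all ⊤)  OUT=(all ⊤)
  B7:  IN=(all ⊤)  OUT={b:+, f:+; rest ⊤}
  B8:  IN={b:+, f:+; rest ⊤}  OUT={a:+, b:+, c:0, e:0, f:+; rest ⊤}

Merge at B8: IN[B8] = OUT[B7] = {a: ⊤, b: +, c: ⊤, d: ⊤, e: ⊤, f: +}
Applying B8's transfer function to that IN value gives OUT[B8] (row B8 above).

Answer: {a: +, b: +, c: 0, d: ⊤, e: 0, f: +}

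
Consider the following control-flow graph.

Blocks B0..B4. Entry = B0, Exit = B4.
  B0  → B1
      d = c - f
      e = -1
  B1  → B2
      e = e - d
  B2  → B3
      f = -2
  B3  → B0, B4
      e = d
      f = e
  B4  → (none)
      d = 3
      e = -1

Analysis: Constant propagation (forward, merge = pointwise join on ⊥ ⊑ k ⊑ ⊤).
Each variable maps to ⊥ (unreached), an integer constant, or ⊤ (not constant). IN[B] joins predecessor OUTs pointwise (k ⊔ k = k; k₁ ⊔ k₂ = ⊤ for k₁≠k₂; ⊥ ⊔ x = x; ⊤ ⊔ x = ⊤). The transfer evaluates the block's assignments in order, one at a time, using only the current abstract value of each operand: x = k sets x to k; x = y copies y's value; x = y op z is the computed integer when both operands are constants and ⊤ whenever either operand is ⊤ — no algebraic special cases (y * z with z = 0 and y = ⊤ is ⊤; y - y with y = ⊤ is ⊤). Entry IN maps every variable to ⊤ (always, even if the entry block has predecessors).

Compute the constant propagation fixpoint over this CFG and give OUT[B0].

Converged values:
  B0:   IN=(all ⊤)   OUT={e:-1; rest ⊤}
  B1:   IN={e:-1; rest ⊤}   OUT=(all ⊤)
  B2:   IN=(all ⊤)   OUT={f:-2; rest ⊤}
  B3:   IN={f:-2; rest ⊤}   OUT=(all ⊤)
  B4:   IN=(all ⊤)   OUT={d:3, e:-1; rest ⊤}

Merge at B0 (entry node, so the boundary value (all ⊤) is joined with the incoming edge(s)): IN[B0] = (all ⊤) ⊔ OUT[B3] = {a: ⊤, b: ⊤, c: ⊤, d: ⊤, e: ⊤, f: ⊤}
Applying B0's transfer function to that IN value gives OUT[B0] (row B0 above).

Answer: {a: ⊤, b: ⊤, c: ⊤, d: ⊤, e: -1, f: ⊤}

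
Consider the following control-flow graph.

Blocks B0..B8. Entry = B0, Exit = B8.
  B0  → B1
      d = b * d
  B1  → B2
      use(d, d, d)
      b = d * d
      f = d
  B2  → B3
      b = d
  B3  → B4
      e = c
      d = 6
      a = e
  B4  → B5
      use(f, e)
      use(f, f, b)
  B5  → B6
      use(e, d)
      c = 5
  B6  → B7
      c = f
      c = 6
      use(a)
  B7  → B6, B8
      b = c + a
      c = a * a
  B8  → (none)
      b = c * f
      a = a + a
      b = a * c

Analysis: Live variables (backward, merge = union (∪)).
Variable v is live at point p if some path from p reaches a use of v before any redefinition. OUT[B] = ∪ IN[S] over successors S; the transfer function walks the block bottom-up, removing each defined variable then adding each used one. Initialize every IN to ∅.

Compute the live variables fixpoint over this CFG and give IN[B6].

Fixpoint table:
  B0:  IN={b, c, d}  OUT={c, d}
  B1:  IN={c, d}  OUT={c, d, f}
  B2:  IN={c, d, f}  OUT={b, c, f}
  B3:  IN={b, c, f}  OUT={a, b, d, e, f}
  B4:  IN={a, b, d, e, f}  OUT={a, d, e, f}
  B5:  IN={a, d, e, f}  OUT={a, f}
  B6:  IN={a, f}  OUT={a, c, f}
  B7:  IN={a, c, f}  OUT={a, c, f}
  B8:  IN={a, c, f}  OUT={}

Merge at B6: OUT[B6] = IN[B7] = {a, c, f}
Applying B6's transfer function to that OUT value gives IN[B6] (row B6 above).

Answer: {a, f}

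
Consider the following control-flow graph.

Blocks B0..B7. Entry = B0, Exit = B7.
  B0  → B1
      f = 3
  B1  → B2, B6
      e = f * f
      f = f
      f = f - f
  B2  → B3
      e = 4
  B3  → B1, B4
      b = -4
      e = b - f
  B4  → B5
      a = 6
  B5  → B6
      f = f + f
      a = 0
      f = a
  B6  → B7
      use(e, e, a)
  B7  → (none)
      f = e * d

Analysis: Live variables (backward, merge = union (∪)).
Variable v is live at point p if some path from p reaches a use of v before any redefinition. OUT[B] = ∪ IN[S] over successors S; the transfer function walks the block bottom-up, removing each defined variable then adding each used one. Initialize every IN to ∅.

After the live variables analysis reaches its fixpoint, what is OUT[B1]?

Answer: {a, d, e, f}

Working:
Per-block solution:
  B0: | IN={a, d} | OUT={a, d, f}
  B1: | IN={a, d, f} | OUT={a, d, e, f}
  B2: | IN={a, d, f} | OUT={a, d, f}
  B3: | IN={a, d, f} | OUT={a, d, e, f}
  B4: | IN={d, e, f} | OUT={d, e, f}
  B5: | IN={d, e, f} | OUT={a, d, e}
  B6: | IN={a, d, e} | OUT={d, e}
  B7: | IN={d, e} | OUT={}

Merge at B1: OUT[B1] = IN[B2] ⊔ IN[B6] = {a, d, e, f}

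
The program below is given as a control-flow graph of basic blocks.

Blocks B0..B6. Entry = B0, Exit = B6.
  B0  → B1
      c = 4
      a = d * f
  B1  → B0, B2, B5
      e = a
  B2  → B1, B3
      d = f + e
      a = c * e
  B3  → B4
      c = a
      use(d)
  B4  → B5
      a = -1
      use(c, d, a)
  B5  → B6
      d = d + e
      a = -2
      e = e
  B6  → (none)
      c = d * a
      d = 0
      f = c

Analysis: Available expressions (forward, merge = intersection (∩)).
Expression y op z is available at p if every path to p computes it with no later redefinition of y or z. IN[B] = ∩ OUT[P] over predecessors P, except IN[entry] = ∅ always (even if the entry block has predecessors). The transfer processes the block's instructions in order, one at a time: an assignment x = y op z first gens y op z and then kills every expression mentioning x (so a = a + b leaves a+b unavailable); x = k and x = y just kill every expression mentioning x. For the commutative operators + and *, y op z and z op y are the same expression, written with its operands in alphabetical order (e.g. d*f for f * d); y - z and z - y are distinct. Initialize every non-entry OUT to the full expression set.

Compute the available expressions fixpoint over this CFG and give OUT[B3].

Answer: {e+f}

Trace:
Fixpoint table:
  B0: | IN={} | OUT={d*f}
  B1: | IN={} | OUT={}
  B2: | IN={} | OUT={c*e, e+f}
  B3: | IN={c*e, e+f} | OUT={e+f}
  B4: | IN={e+f} | OUT={e+f}
  B5: | IN={} | OUT={}
  B6: | IN={} | OUT={}

Merge at B3: IN[B3] = OUT[B2] = {c*e, e+f}
Applying B3's transfer function to that IN value gives OUT[B3] (row B3 above).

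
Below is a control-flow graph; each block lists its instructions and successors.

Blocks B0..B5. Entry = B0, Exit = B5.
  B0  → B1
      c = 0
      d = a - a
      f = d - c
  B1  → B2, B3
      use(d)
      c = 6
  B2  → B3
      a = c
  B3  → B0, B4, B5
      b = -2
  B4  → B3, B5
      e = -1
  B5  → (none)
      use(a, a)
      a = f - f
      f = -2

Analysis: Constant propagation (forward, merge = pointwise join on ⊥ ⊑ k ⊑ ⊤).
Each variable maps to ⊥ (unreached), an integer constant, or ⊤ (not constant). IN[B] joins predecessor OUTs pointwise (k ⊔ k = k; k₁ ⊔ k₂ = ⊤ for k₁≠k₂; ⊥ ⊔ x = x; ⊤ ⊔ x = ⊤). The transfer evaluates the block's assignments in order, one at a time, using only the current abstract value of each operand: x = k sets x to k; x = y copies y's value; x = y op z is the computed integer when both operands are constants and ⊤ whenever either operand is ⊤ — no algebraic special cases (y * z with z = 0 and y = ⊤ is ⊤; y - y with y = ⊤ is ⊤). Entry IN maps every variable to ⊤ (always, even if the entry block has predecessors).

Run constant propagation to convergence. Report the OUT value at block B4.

Answer: {a: ⊤, b: -2, c: 6, d: ⊤, e: -1, f: ⊤}

Derivation:
Converged values:
  B0:   IN=(all ⊤)   OUT={c:0; rest ⊤}
  B1:   IN={c:0; rest ⊤}   OUT={c:6; rest ⊤}
  B2:   IN={c:6; rest ⊤}   OUT={a:6, c:6; rest ⊤}
  B3:   IN={c:6; rest ⊤}   OUT={b:-2, c:6; rest ⊤}
  B4:   IN={b:-2, c:6; rest ⊤}   OUT={b:-2, c:6, e:-1; rest ⊤}
  B5:   IN={b:-2, c:6; rest ⊤}   OUT={b:-2, c:6, f:-2; rest ⊤}

Merge at B4: IN[B4] = OUT[B3] = {a: ⊤, b: -2, c: 6, d: ⊤, e: ⊤, f: ⊤}
Applying B4's transfer function to that IN value gives OUT[B4] (row B4 above).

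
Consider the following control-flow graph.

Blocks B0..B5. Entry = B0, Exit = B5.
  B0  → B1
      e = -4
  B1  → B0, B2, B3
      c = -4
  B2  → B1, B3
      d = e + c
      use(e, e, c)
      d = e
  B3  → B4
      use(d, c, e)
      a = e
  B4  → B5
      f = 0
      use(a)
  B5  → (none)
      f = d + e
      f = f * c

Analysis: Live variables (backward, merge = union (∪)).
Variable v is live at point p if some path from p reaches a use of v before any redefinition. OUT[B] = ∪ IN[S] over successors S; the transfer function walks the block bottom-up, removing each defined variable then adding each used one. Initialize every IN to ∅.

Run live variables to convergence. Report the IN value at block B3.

Answer: {c, d, e}

Working:
Fixpoint table:
  B0:  IN={d}  OUT={d, e}
  B1:  IN={d, e}  OUT={c, d, e}
  B2:  IN={c, e}  OUT={c, d, e}
  B3:  IN={c, d, e}  OUT={a, c, d, e}
  B4:  IN={a, c, d, e}  OUT={c, d, e}
  B5:  IN={c, d, e}  OUT={}

Merge at B3: OUT[B3] = IN[B4] = {a, c, d, e}
Applying B3's transfer function to that OUT value gives IN[B3] (row B3 above).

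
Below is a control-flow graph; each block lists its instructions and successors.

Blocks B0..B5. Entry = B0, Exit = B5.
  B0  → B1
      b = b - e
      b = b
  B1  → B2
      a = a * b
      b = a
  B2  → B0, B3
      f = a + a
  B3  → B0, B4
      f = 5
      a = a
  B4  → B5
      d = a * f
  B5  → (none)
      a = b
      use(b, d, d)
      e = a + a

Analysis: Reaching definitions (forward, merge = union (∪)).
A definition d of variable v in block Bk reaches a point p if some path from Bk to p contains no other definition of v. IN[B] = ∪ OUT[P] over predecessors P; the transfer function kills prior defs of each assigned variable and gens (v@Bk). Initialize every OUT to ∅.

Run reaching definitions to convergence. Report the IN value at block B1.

Answer: {a@B1, a@B3, b@B0, f@B2, f@B3}

Derivation:
Fixpoint table:
  B0: | IN={a@B1, a@B3, b@B1, f@B2, f@B3} | OUT={a@B1, a@B3, b@B0, f@B2, f@B3}
  B1: | IN={a@B1, a@B3, b@B0, f@B2, f@B3} | OUT={a@B1, b@B1, f@B2, f@B3}
  B2: | IN={a@B1, b@B1, f@B2, f@B3} | OUT={a@B1, b@B1, f@B2}
  B3: | IN={a@B1, b@B1, f@B2} | OUT={a@B3, b@B1, f@B3}
  B4: | IN={a@B3, b@B1, f@B3} | OUT={a@B3, b@B1, d@B4, f@B3}
  B5: | IN={a@B3, b@B1, d@B4, f@B3} | OUT={a@B5, b@B1, d@B4, e@B5, f@B3}

Merge at B1: IN[B1] = OUT[B0] = {a@B1, a@B3, b@B0, f@B2, f@B3}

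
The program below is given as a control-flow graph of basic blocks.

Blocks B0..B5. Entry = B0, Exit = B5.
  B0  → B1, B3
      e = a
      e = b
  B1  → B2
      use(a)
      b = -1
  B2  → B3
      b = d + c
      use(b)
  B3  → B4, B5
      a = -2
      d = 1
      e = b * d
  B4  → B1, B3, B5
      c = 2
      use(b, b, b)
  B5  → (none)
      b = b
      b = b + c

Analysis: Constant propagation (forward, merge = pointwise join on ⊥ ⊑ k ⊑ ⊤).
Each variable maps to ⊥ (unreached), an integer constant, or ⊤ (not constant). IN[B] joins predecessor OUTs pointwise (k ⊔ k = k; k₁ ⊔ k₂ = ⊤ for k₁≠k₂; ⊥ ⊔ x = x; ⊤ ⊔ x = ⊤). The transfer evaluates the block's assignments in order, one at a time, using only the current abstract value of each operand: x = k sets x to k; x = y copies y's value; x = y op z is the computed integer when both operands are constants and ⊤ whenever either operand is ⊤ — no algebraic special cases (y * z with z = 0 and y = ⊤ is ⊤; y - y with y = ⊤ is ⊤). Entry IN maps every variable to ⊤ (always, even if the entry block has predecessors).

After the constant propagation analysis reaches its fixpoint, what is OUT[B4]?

Answer: {a: -2, b: ⊤, c: 2, d: 1, e: ⊤, f: ⊤}

Working:
Fixpoint table:
  B0:   IN=(all ⊤)   OUT=(all ⊤)
  B1:   IN=(all ⊤)   OUT={b:-1; rest ⊤}
  B2:   IN={b:-1; rest ⊤}   OUT=(all ⊤)
  B3:   IN=(all ⊤)   OUT={a:-2, d:1; rest ⊤}
  B4:   IN={a:-2, d:1; rest ⊤}   OUT={a:-2, c:2, d:1; rest ⊤}
  B5:   IN={a:-2, d:1; rest ⊤}   OUT={a:-2, d:1; rest ⊤}

Merge at B4: IN[B4] = OUT[B3] = {a: -2, b: ⊤, c: ⊤, d: 1, e: ⊤, f: ⊤}
Applying B4's transfer function to that IN value gives OUT[B4] (row B4 above).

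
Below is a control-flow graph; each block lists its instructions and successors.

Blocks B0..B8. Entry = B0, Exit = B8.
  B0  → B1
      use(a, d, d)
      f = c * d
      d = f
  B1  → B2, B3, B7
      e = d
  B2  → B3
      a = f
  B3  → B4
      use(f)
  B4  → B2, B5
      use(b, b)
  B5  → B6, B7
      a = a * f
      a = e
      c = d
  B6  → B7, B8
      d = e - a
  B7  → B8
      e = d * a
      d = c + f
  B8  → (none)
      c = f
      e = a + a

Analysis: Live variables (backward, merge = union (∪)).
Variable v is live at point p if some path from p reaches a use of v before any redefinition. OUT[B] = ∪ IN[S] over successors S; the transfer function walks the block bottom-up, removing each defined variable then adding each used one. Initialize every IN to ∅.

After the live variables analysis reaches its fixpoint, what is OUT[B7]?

Answer: {a, f}

Derivation:
Fixpoint table:
  B0:  IN={a, b, c, d}  OUT={a, b, c, d, f}
  B1:  IN={a, b, c, d, f}  OUT={a, b, c, d, e, f}
  B2:  IN={b, d, e, f}  OUT={a, b, d, e, f}
  B3:  IN={a, b, d, e, f}  OUT={a, b, d, e, f}
  B4:  IN={a, b, d, e, f}  OUT={a, b, d, e, f}
  B5:  IN={a, d, e, f}  OUT={a, c, d, e, f}
  B6:  IN={a, c, e, f}  OUT={a, c, d, f}
  B7:  IN={a, c, d, f}  OUT={a, f}
  B8:  IN={a, f}  OUT={}

Merge at B7: OUT[B7] = IN[B8] = {a, f}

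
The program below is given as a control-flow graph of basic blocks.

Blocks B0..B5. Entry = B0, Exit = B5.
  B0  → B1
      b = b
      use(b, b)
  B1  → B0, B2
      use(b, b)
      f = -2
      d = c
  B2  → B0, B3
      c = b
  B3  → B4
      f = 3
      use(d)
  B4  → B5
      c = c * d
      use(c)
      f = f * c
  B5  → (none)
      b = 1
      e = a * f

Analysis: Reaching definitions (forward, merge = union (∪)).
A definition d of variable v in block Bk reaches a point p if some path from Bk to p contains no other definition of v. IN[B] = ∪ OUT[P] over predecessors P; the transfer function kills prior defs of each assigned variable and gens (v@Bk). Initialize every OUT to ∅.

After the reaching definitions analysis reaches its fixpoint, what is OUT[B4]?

Fixpoint table:
  B0: | IN={b@B0, c@B2, d@B1, f@B1} | OUT={b@B0, c@B2, d@B1, f@B1}
  B1: | IN={b@B0, c@B2, d@B1, f@B1} | OUT={b@B0, c@B2, d@B1, f@B1}
  B2: | IN={b@B0, c@B2, d@B1, f@B1} | OUT={b@B0, c@B2, d@B1, f@B1}
  B3: | IN={b@B0, c@B2, d@B1, f@B1} | OUT={b@B0, c@B2, d@B1, f@B3}
  B4: | IN={b@B0, c@B2, d@B1, f@B3} | OUT={b@B0, c@B4, d@B1, f@B4}
  B5: | IN={b@B0, c@B4, d@B1, f@B4} | OUT={b@B5, c@B4, d@B1, e@B5, f@B4}

Merge at B4: IN[B4] = OUT[B3] = {b@B0, c@B2, d@B1, f@B3}
Applying B4's transfer function to that IN value gives OUT[B4] (row B4 above).

Answer: {b@B0, c@B4, d@B1, f@B4}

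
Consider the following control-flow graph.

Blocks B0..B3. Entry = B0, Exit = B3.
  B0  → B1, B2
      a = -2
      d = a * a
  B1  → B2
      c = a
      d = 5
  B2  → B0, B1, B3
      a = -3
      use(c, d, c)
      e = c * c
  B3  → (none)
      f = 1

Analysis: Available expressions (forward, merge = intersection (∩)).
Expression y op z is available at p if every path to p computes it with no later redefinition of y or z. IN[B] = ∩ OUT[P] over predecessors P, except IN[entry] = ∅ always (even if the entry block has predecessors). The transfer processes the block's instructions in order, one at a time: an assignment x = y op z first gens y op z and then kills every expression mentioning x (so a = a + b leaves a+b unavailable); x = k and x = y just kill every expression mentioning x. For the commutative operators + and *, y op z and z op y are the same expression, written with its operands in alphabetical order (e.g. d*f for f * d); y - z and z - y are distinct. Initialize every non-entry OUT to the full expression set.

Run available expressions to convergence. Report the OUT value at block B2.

Answer: {c*c}

Trace:
Per-block solution:
  B0:  IN={}  OUT={a*a}
  B1:  IN={}  OUT={}
  B2:  IN={}  OUT={c*c}
  B3:  IN={c*c}  OUT={c*c}

Merge at B2: IN[B2] = OUT[B0] ∩ OUT[B1] = {}
Applying B2's transfer function to that IN value gives OUT[B2] (row B2 above).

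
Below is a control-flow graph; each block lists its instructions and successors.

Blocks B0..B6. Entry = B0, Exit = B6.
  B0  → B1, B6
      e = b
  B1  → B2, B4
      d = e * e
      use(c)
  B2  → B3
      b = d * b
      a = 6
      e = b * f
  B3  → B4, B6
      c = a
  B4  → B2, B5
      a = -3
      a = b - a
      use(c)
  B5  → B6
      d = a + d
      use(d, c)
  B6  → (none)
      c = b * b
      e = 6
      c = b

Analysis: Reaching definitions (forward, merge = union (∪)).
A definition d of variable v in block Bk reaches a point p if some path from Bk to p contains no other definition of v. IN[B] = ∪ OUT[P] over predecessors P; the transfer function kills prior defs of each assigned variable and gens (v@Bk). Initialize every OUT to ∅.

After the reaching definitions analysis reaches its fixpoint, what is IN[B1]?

Answer: {e@B0}

Trace:
Converged values:
  B0: | IN={} | OUT={e@B0}
  B1: | IN={e@B0} | OUT={d@B1, e@B0}
  B2: | IN={a@B4, b@B2, c@B3, d@B1, e@B0, e@B2} | OUT={a@B2, b@B2, c@B3, d@B1, e@B2}
  B3: | IN={a@B2, b@B2, c@B3, d@B1, e@B2} | OUT={a@B2, b@B2, c@B3, d@B1, e@B2}
  B4: | IN={a@B2, b@B2, c@B3, d@B1, e@B0, e@B2} | OUT={a@B4, b@B2, c@B3, d@B1, e@B0, e@B2}
  B5: | IN={a@B4, b@B2, c@B3, d@B1, e@B0, e@B2} | OUT={a@B4, b@B2, c@B3, d@B5, e@B0, e@B2}
  B6: | IN={a@B2, a@B4, b@B2, c@B3, d@B1, d@B5, e@B0, e@B2} | OUT={a@B2, a@B4, b@B2, c@B6, d@B1, d@B5, e@B6}

Merge at B1: IN[B1] = OUT[B0] = {e@B0}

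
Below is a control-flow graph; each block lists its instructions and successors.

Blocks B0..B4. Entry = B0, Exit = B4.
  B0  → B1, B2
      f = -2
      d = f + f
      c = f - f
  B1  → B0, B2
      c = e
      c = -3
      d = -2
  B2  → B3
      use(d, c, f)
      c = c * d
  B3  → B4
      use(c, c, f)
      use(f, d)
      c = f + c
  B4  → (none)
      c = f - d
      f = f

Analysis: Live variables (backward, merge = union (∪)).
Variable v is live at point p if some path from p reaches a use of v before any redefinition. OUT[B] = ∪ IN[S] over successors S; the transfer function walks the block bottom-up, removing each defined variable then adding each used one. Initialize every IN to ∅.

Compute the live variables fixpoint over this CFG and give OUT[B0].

Answer: {c, d, e, f}

Derivation:
Per-block solution:
  B0:  IN={e}  OUT={c, d, e, f}
  B1:  IN={e, f}  OUT={c, d, e, f}
  B2:  IN={c, d, f}  OUT={c, d, f}
  B3:  IN={c, d, f}  OUT={d, f}
  B4:  IN={d, f}  OUT={}

Merge at B0: OUT[B0] = IN[B1] ⊔ IN[B2] = {c, d, e, f}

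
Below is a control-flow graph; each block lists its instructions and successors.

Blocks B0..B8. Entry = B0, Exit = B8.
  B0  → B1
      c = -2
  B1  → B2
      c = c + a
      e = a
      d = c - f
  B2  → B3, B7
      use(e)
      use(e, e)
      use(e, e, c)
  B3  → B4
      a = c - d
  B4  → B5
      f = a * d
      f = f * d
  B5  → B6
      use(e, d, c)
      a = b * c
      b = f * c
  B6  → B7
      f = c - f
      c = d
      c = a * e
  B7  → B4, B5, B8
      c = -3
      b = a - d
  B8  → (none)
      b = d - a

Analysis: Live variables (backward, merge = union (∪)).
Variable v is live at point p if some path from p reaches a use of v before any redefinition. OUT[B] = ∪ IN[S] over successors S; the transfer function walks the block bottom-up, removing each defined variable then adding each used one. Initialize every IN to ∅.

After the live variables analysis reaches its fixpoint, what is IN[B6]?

Answer: {a, c, d, e, f}

Working:
Per-block solution:
  B0: | IN={a, b, f} | OUT={a, b, c, f}
  B1: | IN={a, b, c, f} | OUT={a, b, c, d, e, f}
  B2: | IN={a, b, c, d, e, f} | OUT={a, b, c, d, e, f}
  B3: | IN={b, c, d, e} | OUT={a, b, c, d, e}
  B4: | IN={a, b, c, d, e} | OUT={b, c, d, e, f}
  B5: | IN={b, c, d, e, f} | OUT={a, c, d, e, f}
  B6: | IN={a, c, d, e, f} | OUT={a, d, e, f}
  B7: | IN={a, d, e, f} | OUT={a, b, c, d, e, f}
  B8: | IN={a, d} | OUT={}

Merge at B6: OUT[B6] = IN[B7] = {a, d, e, f}
Applying B6's transfer function to that OUT value gives IN[B6] (row B6 above).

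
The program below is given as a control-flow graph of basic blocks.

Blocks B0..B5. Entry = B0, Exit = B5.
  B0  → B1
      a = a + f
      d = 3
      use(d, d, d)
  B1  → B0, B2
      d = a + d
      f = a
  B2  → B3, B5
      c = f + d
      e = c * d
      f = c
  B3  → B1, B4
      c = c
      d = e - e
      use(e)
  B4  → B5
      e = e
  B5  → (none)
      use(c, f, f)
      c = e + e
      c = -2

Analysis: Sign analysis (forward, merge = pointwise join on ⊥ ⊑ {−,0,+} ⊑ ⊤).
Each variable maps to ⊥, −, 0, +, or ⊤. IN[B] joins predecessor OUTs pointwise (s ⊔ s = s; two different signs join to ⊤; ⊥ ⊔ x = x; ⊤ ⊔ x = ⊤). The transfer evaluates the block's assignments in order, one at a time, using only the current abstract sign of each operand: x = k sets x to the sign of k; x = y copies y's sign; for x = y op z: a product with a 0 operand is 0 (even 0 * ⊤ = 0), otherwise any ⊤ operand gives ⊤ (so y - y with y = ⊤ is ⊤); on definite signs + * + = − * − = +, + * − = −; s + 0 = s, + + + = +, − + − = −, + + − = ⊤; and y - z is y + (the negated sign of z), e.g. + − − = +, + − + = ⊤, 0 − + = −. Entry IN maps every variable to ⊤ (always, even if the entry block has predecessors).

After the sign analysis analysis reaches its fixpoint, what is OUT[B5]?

Fixpoint table:
  B0: | IN=(all ⊤) | OUT={d:+; rest ⊤}
  B1: | IN=(all ⊤) | OUT=(all ⊤)
  B2: | IN=(all ⊤) | OUT=(all ⊤)
  B3: | IN=(all ⊤) | OUT=(all ⊤)
  B4: | IN=(all ⊤) | OUT=(all ⊤)
  B5: | IN=(all ⊤) | OUT={c:-; rest ⊤}

Merge at B5: IN[B5] = OUT[B2] ⊔ OUT[B4] = {a: ⊤, b: ⊤, c: ⊤, d: ⊤, e: ⊤, f: ⊤}
Applying B5's transfer function to that IN value gives OUT[B5] (row B5 above).

Answer: {a: ⊤, b: ⊤, c: -, d: ⊤, e: ⊤, f: ⊤}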